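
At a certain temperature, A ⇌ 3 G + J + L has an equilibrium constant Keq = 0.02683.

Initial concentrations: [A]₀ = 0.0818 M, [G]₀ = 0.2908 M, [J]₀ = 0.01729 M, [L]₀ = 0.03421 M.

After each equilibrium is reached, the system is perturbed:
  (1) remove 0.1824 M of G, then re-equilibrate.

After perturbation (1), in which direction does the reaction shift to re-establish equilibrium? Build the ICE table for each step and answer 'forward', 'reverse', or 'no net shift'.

Direction: forward

Q₀ = 1.7782e-04 vs Keq = 0.02683 ⇒ Q<K, forward
Step 1:
                    A           G           J           L
  I            0.0818      0.2908     0.01729     0.03421
  C          -0.05697      0.1709     0.05697     0.05697
  E           0.02483      0.4617     0.07426     0.09118
  solve Keq expr → x = 0.05697; check Q = 0.02683
Then remove 0.1824 M of G.
Step 2:
                    A           G           J           L
  I           0.02483      0.2793     0.07426     0.09118
  C          -0.01359     0.04077     0.01359     0.01359
  E           0.01125      0.3201     0.08784      0.1048
  solve Keq expr → x = 0.01359; check Q = 0.02683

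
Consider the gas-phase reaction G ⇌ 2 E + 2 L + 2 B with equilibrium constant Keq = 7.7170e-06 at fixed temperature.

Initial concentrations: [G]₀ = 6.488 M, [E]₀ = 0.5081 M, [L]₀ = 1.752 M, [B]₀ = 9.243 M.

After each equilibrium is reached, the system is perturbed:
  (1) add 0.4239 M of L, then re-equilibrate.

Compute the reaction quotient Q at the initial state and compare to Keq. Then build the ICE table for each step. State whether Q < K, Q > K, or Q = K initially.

Q₀ = 10.43; Q > K (proceeds reverse)

Q₀ = 10.43 vs Keq = 7.7170e-06 ⇒ Q>K, reverse
Step 1:
                    G           E           L           B
  I             6.488      0.5081       1.752       9.243
  C            0.2537     -0.5074     -0.5074     -0.5074
  E             6.742  6.6344e-04       1.245       8.736
  solve Keq expr → x = -0.2537; check Q = 7.7170e-06
Then add 0.4239 M of L.
Step 2:
                    G           E           L           B
  I             6.742  6.6344e-04       1.668       8.736
  C        8.4247e-05 -1.6849e-04 -1.6849e-04 -1.6849e-04
  E             6.742  4.9494e-04       1.668       8.735
  solve Keq expr → x = -8.4247e-05; check Q = 7.7170e-06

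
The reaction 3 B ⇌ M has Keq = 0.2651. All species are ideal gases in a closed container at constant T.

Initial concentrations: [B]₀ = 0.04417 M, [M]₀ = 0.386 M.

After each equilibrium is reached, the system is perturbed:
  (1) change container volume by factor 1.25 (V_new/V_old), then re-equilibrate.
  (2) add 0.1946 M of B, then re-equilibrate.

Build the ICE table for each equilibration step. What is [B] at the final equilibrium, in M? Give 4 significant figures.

[B]_eq = 0.7796 M

Q₀ = 4479 vs Keq = 0.2651 ⇒ Q>K, reverse
Step 1:
                   B          M
  Initial    0.04417      0.386
  Change      0.7538    -0.2513
  Equil        0.798     0.1347
  solve Keq expr → x = -0.2513; check Q = 0.2651
Then change container volume by factor 1.25 (V_new/V_old).
Step 2:
                   B          M
  Initial     0.6384     0.1078
  Change     0.05648   -0.01883
  Equil       0.6949    0.08895
  solve Keq expr → x = -0.01883; check Q = 0.2651
Then add 0.1946 M of B.
Step 3:
                   B          M
  Initial     0.8895    0.08895
  Change     -0.1099    0.03664
  Equil       0.7796     0.1256
  solve Keq expr → x = 0.03664; check Q = 0.2651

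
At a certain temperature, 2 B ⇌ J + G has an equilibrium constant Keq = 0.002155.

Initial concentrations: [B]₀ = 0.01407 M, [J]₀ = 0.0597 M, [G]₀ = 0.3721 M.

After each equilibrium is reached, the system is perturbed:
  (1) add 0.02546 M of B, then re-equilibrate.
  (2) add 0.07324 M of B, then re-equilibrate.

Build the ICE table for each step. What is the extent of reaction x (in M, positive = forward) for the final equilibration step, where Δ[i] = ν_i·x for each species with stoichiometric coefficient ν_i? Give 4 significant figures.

Q₀ = 112.2 vs Keq = 0.002155 ⇒ Q>K, reverse
Step 1:
                   B          J          G
  I          0.01407     0.0597     0.3721
  C           0.1192   -0.05958   -0.05958
  E           0.1332 1.2239e-04     0.3125
  solve Keq expr → x = -0.05958; check Q = 0.002155
Then add 0.02546 M of B.
Step 2:
                   B          J          G
  I           0.1587 1.2239e-04     0.3125
  C       -1.0199e-04 5.0996e-05 5.0996e-05
  E           0.1586 1.7338e-04     0.3126
  solve Keq expr → x = 5.0996e-05; check Q = 0.002155
Then add 0.07324 M of B.
Step 3:
                   B          J          G
  I           0.2318 1.7338e-04     0.3126
  C       -3.9131e-04 1.9565e-04 1.9565e-04
  E           0.2314 3.6904e-04     0.3128
  solve Keq expr → x = 1.9565e-04; check Q = 0.002155

x = 1.9565e-04 M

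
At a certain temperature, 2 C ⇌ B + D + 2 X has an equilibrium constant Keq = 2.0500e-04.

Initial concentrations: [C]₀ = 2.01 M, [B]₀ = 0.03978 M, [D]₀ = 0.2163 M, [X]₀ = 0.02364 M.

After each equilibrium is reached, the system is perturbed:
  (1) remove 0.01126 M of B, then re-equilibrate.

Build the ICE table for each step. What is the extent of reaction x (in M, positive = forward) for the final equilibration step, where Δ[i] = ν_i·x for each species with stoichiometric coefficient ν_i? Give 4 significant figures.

Q₀ = 1.1902e-06 vs Keq = 2.0500e-04 ⇒ Q<K, forward
Step 1:
                    C           B           D           X
  I              2.01     0.03978      0.2163     0.02364
  C            -0.132     0.06599     0.06599       0.132
  E             1.878      0.1058      0.2823      0.1556
  solve Keq expr → x = 0.06599; check Q = 2.0500e-04
Then remove 0.01126 M of B.
Step 2:
                    C           B           D           X
  I             1.878     0.09451      0.2823      0.1556
  C         -0.005444    0.002722    0.002722    0.005444
  E             1.873     0.09723       0.285      0.1611
  solve Keq expr → x = 0.002722; check Q = 2.0500e-04

x = 0.002722 M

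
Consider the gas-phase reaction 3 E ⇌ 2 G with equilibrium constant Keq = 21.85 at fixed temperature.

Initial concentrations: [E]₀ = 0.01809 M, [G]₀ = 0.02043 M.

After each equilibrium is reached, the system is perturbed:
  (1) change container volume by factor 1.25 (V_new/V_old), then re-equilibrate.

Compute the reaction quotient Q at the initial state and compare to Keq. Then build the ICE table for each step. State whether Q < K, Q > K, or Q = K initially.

Q₀ = 70.51; Q > K (proceeds reverse)

Q₀ = 70.51 vs Keq = 21.85 ⇒ Q>K, reverse
Step 1:
                  E         G
  init      0.01809   0.02043
  Δ        0.005401 -0.003601
  eq        0.02349   0.01683
  solve Keq expr → x = -0.0018; check Q = 21.85
Then change container volume by factor 1.25 (V_new/V_old).
Step 2:
                  E         G
  init      0.01879   0.01346
  Δ       8.6730e-04 -5.7820e-04
  eq        0.01966   0.01289
  solve Keq expr → x = -2.8910e-04; check Q = 21.85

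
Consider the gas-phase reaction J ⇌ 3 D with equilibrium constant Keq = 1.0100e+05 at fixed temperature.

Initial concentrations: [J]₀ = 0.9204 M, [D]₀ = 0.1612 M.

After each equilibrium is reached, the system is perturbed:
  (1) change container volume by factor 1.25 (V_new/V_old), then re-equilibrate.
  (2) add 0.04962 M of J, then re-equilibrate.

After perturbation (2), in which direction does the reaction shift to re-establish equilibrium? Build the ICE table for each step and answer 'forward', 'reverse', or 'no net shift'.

Q₀ = 0.004551 vs Keq = 1.0100e+05 ⇒ Q<K, forward
Step 1:
                    J           D
  I            0.9204      0.1612
  C           -0.9202        2.76
  E        2.4693e-04       2.922
  solve Keq expr → x = 0.9202; check Q = 1.0100e+05
Then change container volume by factor 1.25 (V_new/V_old).
Step 2:
                    J           D
  I        1.9754e-04       2.337
  C       -7.1080e-05  2.1324e-04
  E        1.2646e-04       2.338
  solve Keq expr → x = 7.1080e-05; check Q = 1.0100e+05
Then add 0.04962 M of J.
Step 3:
                    J           D
  I           0.04975       2.338
  C          -0.04959      0.1488
  E        1.5218e-04       2.486
  solve Keq expr → x = 0.04959; check Q = 1.0100e+05

Direction: forward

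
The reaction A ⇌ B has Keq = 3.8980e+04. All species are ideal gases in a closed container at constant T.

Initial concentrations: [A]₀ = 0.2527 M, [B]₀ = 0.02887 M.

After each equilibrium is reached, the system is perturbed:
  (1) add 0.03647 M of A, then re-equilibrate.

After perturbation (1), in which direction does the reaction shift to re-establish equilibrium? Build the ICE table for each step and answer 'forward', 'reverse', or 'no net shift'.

Q₀ = 0.1142 vs Keq = 3.8980e+04 ⇒ Q<K, forward
Step 1:
                  A         B
  Initial    0.2527   0.02887
  Change    -0.2527    0.2527
  Equil   7.2233e-06    0.2816
  solve Keq expr → x = 0.2527; check Q = 3.8980e+04
Then add 0.03647 M of A.
Step 2:
                  A         B
  Initial   0.03648    0.2816
  Change   -0.03647   0.03647
  Equil   8.1588e-06     0.318
  solve Keq expr → x = 0.03647; check Q = 3.8980e+04

Direction: forward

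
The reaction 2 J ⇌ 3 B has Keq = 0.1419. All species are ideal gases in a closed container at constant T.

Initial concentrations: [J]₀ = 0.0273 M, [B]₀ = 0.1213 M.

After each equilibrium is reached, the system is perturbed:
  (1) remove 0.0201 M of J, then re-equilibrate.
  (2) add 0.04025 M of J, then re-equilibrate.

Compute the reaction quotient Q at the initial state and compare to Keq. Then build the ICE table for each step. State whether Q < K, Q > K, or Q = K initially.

Q₀ = 2.395 vs Keq = 0.1419 ⇒ Q>K, reverse
Step 1:
                  J         B
  init       0.0273    0.1213
  Δ         0.02949  -0.04424
  eq        0.05679   0.07706
  solve Keq expr → x = -0.01475; check Q = 0.1419
Then remove 0.0201 M of J.
Step 2:
                  J         B
  init      0.03669   0.07706
  Δ        0.007749  -0.01162
  eq        0.04444   0.06544
  solve Keq expr → x = -0.003874; check Q = 0.1419
Then add 0.04025 M of J.
Step 3:
                  J         B
  init      0.08469   0.06544
  Δ        -0.01517   0.02275
  eq        0.06952   0.08819
  solve Keq expr → x = 0.007583; check Q = 0.1419

Q₀ = 2.395; Q > K (proceeds reverse)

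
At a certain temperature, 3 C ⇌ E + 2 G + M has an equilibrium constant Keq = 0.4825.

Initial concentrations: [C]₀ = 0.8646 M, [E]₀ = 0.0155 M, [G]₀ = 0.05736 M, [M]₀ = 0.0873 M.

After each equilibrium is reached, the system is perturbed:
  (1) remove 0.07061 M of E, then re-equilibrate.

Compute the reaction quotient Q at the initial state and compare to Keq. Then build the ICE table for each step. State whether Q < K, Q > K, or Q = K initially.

Q₀ = 6.8884e-06; Q < K (proceeds forward)

Q₀ = 6.8884e-06 vs Keq = 0.4825 ⇒ Q<K, forward
Step 1:
                   C          E          G          M
  Initial     0.8646     0.0155    0.05736     0.0873
  Change     -0.5777     0.1926     0.3851     0.1926
  Equil       0.2869     0.2081     0.4425     0.2799
  solve Keq expr → x = 0.1926; check Q = 0.4825
Then remove 0.07061 M of E.
Step 2:
                   C          E          G          M
  Initial     0.2869     0.1374     0.4425     0.2799
  Change    -0.02382   0.007939    0.01588   0.007939
  Equil       0.2631     0.1454     0.4583     0.2878
  solve Keq expr → x = 0.007939; check Q = 0.4825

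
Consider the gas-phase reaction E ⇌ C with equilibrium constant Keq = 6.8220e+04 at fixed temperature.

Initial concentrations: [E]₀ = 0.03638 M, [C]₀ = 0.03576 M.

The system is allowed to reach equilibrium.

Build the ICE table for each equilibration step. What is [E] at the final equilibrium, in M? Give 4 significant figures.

Q₀ = 0.983 vs Keq = 6.8220e+04 ⇒ Q<K, forward
Step 1:
                  E         C
  Initial   0.03638   0.03576
  Change   -0.03638   0.03638
  Equil   1.0574e-06   0.07214
  solve Keq expr → x = 0.03638; check Q = 6.8220e+04

[E]_eq = 1.0574e-06 M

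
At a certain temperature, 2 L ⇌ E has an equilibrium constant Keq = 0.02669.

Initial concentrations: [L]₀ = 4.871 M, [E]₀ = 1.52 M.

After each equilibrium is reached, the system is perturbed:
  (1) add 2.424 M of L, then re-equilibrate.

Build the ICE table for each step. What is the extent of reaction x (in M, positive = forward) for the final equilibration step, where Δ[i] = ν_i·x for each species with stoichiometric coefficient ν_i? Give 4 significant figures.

x = 0.5054 M

Q₀ = 0.06406 vs Keq = 0.02669 ⇒ Q>K, reverse
Step 1:
                  L         E
  Initial     4.871      1.52
  Change      1.122   -0.5612
  Equil       5.993    0.9588
  solve Keq expr → x = -0.5612; check Q = 0.02669
Then add 2.424 M of L.
Step 2:
                  L         E
  Initial     8.417    0.9588
  Change     -1.011    0.5054
  Equil       7.407     1.464
  solve Keq expr → x = 0.5054; check Q = 0.02669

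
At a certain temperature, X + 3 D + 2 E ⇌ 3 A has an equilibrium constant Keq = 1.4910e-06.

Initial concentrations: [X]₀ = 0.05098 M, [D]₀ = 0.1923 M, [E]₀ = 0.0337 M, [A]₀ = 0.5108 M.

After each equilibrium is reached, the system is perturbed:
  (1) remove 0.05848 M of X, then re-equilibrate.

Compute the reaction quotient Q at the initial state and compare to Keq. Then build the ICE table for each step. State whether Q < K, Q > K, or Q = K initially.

Q₀ = 3.2371e+05 vs Keq = 1.4910e-06 ⇒ Q>K, reverse
Step 1:
                    X           D           E           A
  Initial     0.05098      0.1923      0.0337      0.5108
  Change       0.1694      0.5083      0.3389     -0.5083
  Equil        0.2204      0.7006      0.3726    0.002503
  solve Keq expr → x = -0.1694; check Q = 1.4910e-06
Then remove 0.05848 M of X.
Step 2:
                    X           D           E           A
  Initial      0.1619      0.7006      0.3726    0.002503
  Change   8.0893e-05  2.4268e-04  1.6179e-04 -2.4268e-04
  Equil         0.162      0.7008      0.3727    0.002261
  solve Keq expr → x = -8.0893e-05; check Q = 1.4910e-06

Q₀ = 3.2371e+05; Q > K (proceeds reverse)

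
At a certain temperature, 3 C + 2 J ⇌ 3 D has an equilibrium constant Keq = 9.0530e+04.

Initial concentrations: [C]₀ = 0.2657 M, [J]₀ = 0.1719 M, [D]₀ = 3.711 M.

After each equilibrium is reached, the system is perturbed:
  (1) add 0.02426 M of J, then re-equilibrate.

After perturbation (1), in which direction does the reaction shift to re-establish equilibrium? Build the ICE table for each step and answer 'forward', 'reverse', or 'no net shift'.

Direction: forward

Q₀ = 9.2203e+04 vs Keq = 9.0530e+04 ⇒ Q>K, reverse
Step 1:
                   C          J          D
  init        0.2657     0.1719      3.711
  Δ       9.2393e-04 6.1595e-04 -9.2393e-04
  eq          0.2666     0.1725       3.71
  solve Keq expr → x = -3.0798e-04; check Q = 9.0530e+04
Then add 0.02426 M of J.
Step 2:
                   C          J          D
  init        0.2666     0.1968       3.71
  Δ         -0.01364  -0.009093    0.01364
  eq           0.253     0.1877      3.724
  solve Keq expr → x = 0.004546; check Q = 9.0530e+04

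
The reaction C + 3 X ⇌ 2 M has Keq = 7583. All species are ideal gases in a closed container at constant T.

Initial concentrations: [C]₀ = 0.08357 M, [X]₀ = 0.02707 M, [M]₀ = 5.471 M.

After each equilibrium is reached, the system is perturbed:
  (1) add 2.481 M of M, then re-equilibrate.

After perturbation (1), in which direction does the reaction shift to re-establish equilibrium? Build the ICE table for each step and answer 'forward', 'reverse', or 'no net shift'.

Direction: reverse

Q₀ = 1.8056e+07 vs Keq = 7583 ⇒ Q>K, reverse
Step 1:
                    C           X           M
  I           0.08357     0.02707       5.471
  C           0.08447      0.2534     -0.1689
  E             0.168      0.2805       5.302
  solve Keq expr → x = -0.08447; check Q = 7583
Then add 2.481 M of M.
Step 2:
                    C           X           M
  I             0.168      0.2805       7.783
  C           0.02198     0.06594    -0.04396
  E              0.19      0.3464       7.739
  solve Keq expr → x = -0.02198; check Q = 7583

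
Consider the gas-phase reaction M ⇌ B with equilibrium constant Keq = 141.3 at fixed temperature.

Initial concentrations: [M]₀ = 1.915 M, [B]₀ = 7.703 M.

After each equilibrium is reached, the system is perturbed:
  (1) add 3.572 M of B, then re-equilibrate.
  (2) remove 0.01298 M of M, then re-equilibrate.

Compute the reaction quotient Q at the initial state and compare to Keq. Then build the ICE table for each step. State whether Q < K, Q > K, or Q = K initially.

Q₀ = 4.022 vs Keq = 141.3 ⇒ Q<K, forward
Step 1:
                  M         B
  I           1.915     7.703
  C          -1.847     1.847
  E         0.06759      9.55
  solve Keq expr → x = 1.847; check Q = 141.3
Then add 3.572 M of B.
Step 2:
                  M         B
  I         0.06759     13.12
  C          0.0251   -0.0251
  E         0.09269      13.1
  solve Keq expr → x = -0.0251; check Q = 141.3
Then remove 0.01298 M of M.
Step 3:
                  M         B
  I         0.07971      13.1
  C         0.01289  -0.01289
  E          0.0926     13.08
  solve Keq expr → x = -0.01289; check Q = 141.3

Q₀ = 4.022; Q < K (proceeds forward)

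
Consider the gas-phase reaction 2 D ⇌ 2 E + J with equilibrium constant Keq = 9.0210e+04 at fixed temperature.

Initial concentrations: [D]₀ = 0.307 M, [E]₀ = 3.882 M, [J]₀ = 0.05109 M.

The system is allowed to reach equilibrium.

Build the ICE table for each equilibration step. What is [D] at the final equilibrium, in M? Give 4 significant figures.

[D]_eq = 0.006251 M

Q₀ = 8.169 vs Keq = 9.0210e+04 ⇒ Q<K, forward
Step 1:
                   D          E          J
  Initial      0.307      3.882    0.05109
  Change     -0.3007     0.3007     0.1504
  Equil     0.006251      4.183     0.2015
  solve Keq expr → x = 0.1504; check Q = 9.0210e+04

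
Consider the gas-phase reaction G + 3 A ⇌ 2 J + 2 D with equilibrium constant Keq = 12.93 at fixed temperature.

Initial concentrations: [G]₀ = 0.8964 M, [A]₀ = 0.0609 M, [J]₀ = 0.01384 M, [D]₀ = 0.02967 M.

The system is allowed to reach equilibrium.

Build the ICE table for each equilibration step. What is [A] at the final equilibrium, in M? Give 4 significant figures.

[A]_eq = 0.009418 M

Q₀ = 8.3282e-04 vs Keq = 12.93 ⇒ Q<K, forward
Step 1:
                  G         A         J         D
  I          0.8964    0.0609   0.01384   0.02967
  C        -0.01716  -0.05148   0.03432   0.03432
  E          0.8792  0.009418   0.04816   0.06399
  solve Keq expr → x = 0.01716; check Q = 12.93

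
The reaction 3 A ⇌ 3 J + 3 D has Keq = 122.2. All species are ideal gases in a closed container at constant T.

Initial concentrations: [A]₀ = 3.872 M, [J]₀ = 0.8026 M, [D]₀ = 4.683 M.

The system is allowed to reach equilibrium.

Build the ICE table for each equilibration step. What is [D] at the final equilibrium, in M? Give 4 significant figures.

Q₀ = 0.9147 vs Keq = 122.2 ⇒ Q<K, forward
Step 1:
                  A         J         D
  I           3.872    0.8026     4.683
  C          -1.314     1.314     1.314
  E           2.558     2.117     5.997
  solve Keq expr → x = 0.438; check Q = 122.2

[D]_eq = 5.997 M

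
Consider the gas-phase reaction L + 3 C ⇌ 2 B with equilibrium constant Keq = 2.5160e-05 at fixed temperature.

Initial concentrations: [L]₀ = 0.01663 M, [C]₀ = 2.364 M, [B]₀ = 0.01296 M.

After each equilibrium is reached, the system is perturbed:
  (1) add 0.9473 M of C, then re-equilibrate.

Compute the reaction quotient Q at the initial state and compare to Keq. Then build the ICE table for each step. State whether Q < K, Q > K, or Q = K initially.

Q₀ = 7.6450e-04 vs Keq = 2.5160e-05 ⇒ Q>K, reverse
Step 1:
                    L           C           B
  init        0.01663       2.364     0.01296
  Δ          0.005122     0.01537    -0.01024
  eq          0.02175       2.379    0.002715
  solve Keq expr → x = -0.005122; check Q = 2.5160e-05
Then add 0.9473 M of C.
Step 2:
                    L           C           B
  init        0.02175       3.327    0.002715
  Δ       -8.4048e-04   -0.002521    0.001681
  eq          0.02091       3.324    0.004396
  solve Keq expr → x = 8.4048e-04; check Q = 2.5160e-05

Q₀ = 7.6450e-04; Q > K (proceeds reverse)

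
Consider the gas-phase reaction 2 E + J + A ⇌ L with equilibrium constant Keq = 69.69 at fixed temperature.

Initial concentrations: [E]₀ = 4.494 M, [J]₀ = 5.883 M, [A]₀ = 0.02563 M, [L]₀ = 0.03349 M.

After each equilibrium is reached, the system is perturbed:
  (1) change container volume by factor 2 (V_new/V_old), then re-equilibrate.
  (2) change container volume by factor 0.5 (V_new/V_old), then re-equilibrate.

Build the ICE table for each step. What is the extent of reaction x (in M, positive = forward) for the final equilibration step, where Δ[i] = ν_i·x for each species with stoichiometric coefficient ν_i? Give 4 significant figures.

Q₀ = 0.011 vs Keq = 69.69 ⇒ Q<K, forward
Step 1:
                   E          J          A          L
  I            4.494      5.883    0.02563    0.03349
  C         -0.05125   -0.02562   -0.02562    0.02562
  E            4.443      5.857 7.3367e-06    0.05911
  solve Keq expr → x = 0.02562; check Q = 69.69
Then change container volume by factor 2 (V_new/V_old).
Step 2:
                   E          J          A          L
  I            2.221      2.929 3.6684e-06    0.02956
  C       5.1303e-05 2.5651e-05 2.5651e-05 -2.5651e-05
  E            2.221      2.929 2.9320e-05    0.02953
  solve Keq expr → x = -2.5651e-05; check Q = 69.69
Then change container volume by factor 0.5 (V_new/V_old).
Step 3:
                   E          J          A          L
  I            4.443      5.857 5.8640e-05    0.05906
  C       -1.0261e-04 -5.1303e-05 -5.1303e-05 5.1303e-05
  E            4.443      5.857 7.3367e-06    0.05911
  solve Keq expr → x = 5.1303e-05; check Q = 69.69

x = 5.1303e-05 M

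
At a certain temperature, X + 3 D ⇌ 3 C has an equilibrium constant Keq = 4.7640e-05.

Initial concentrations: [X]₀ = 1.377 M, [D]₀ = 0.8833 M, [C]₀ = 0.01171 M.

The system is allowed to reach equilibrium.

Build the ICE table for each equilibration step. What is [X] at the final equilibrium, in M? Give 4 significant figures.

Q₀ = 1.6920e-06 vs Keq = 4.7640e-05 ⇒ Q<K, forward
Step 1:
                  X         D         C
  I           1.377    0.8833   0.01171
  C       -0.007642  -0.02293   0.02293
  E           1.369    0.8604   0.03464
  solve Keq expr → x = 0.007642; check Q = 4.7640e-05

[X]_eq = 1.369 M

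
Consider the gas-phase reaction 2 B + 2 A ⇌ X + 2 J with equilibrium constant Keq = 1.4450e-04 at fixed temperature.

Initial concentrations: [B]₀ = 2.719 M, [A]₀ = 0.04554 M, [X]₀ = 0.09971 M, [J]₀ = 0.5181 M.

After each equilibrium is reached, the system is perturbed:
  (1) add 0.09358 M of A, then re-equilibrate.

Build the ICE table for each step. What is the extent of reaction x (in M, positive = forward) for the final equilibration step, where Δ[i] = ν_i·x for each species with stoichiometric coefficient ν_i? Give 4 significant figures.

x = 6.3009e-04 M

Q₀ = 1.746 vs Keq = 1.4450e-04 ⇒ Q>K, reverse
Step 1:
                    B           A           X           J
  I             2.719     0.04554     0.09971      0.5181
  C             0.198       0.198      -0.099      -0.198
  E             2.917      0.2435  7.1168e-04      0.3201
  solve Keq expr → x = -0.099; check Q = 1.4450e-04
Then add 0.09358 M of A.
Step 2:
                    B           A           X           J
  I             2.917      0.3371  7.1168e-04      0.3201
  C          -0.00126    -0.00126  6.3009e-04     0.00126
  E             2.916      0.3359    0.001342      0.3214
  solve Keq expr → x = 6.3009e-04; check Q = 1.4450e-04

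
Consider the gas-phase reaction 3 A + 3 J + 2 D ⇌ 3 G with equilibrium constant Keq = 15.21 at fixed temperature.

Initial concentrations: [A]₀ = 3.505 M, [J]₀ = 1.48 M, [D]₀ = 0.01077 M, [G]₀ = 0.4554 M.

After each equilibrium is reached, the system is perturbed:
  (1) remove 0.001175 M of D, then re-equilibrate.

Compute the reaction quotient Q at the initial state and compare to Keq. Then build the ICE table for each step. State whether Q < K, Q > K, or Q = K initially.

Q₀ = 5.833 vs Keq = 15.21 ⇒ Q<K, forward
Step 1:
                  A         J         D         G
  I           3.505      1.48   0.01077    0.4554
  C        -0.00587  -0.00587 -0.003913   0.00587
  E           3.499     1.474  0.006857    0.4613
  solve Keq expr → x = 0.001957; check Q = 15.21
Then remove 0.001175 M of D.
Step 2:
                  A         J         D         G
  I           3.499     1.474  0.005682    0.4613
  C        0.001681  0.001681  0.001121 -0.001681
  E           3.501     1.476  0.006803    0.4596
  solve Keq expr → x = -5.6049e-04; check Q = 15.21

Q₀ = 5.833; Q < K (proceeds forward)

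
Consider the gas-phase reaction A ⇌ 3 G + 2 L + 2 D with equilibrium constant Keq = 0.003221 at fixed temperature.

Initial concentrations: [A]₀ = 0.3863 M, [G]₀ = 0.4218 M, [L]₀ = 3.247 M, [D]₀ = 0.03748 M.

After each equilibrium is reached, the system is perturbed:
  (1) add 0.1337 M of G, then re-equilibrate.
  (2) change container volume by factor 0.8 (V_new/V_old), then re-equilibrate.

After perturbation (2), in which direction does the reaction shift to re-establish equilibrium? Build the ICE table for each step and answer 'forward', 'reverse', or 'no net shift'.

Direction: reverse

Q₀ = 0.002877 vs Keq = 0.003221 ⇒ Q<K, forward
Step 1:
                   A          G          L          D
  Initial     0.3863     0.4218      3.247    0.03748
  Change  -8.7244e-04   0.002617   0.001745   0.001745
  Equil       0.3854     0.4244      3.249    0.03922
  solve Keq expr → x = 8.7244e-04; check Q = 0.003221
Then add 0.1337 M of G.
Step 2:
                   A          G          L          D
  Initial     0.3854     0.5581      3.249    0.03922
  Change     0.00582   -0.01746   -0.01164   -0.01164
  Equil       0.3912     0.5407      3.237    0.02759
  solve Keq expr → x = -0.00582; check Q = 0.003221
Then change container volume by factor 0.8 (V_new/V_old).
Step 3:
                   A          G          L          D
  Initial     0.4891     0.6758      4.046    0.03448
  Change    0.007822   -0.02347   -0.01564   -0.01564
  Equil       0.4969     0.6524      4.031    0.01884
  solve Keq expr → x = -0.007822; check Q = 0.003221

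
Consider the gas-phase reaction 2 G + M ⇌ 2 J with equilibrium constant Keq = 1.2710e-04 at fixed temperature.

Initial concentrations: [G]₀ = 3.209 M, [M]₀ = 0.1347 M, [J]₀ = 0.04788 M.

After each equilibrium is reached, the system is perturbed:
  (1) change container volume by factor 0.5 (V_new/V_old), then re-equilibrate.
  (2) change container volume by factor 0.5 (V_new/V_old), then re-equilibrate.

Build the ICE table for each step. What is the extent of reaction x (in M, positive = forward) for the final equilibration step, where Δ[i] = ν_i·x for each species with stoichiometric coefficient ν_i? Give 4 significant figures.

x = 0.01561 M

Q₀ = 0.001653 vs Keq = 1.2710e-04 ⇒ Q>K, reverse
Step 1:
                  G         M         J
  I           3.209    0.1347   0.04788
  C         0.03365   0.01682  -0.03365
  E           3.243    0.1515   0.01423
  solve Keq expr → x = -0.01682; check Q = 1.2710e-04
Then change container volume by factor 0.5 (V_new/V_old).
Step 2:
                  G         M         J
  I           6.485     0.303   0.02846
  C        -0.01134  -0.00567   0.01134
  E           6.474    0.2974    0.0398
  solve Keq expr → x = 0.00567; check Q = 1.2710e-04
Then change container volume by factor 0.5 (V_new/V_old).
Step 3:
                  G         M         J
  I           12.95    0.5948    0.0796
  C        -0.03122  -0.01561   0.03122
  E           12.92    0.5791    0.1108
  solve Keq expr → x = 0.01561; check Q = 1.2710e-04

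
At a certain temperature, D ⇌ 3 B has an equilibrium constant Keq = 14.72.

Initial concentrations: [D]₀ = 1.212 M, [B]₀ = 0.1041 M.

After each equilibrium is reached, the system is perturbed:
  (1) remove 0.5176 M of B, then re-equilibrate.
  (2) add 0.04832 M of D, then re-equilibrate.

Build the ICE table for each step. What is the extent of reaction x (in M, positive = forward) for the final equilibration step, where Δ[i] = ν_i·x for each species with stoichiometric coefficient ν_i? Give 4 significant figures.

Q₀ = 9.3079e-04 vs Keq = 14.72 ⇒ Q<K, forward
Step 1:
                  D         B
  Initial     1.212    0.1041
  Change    -0.6425     1.927
  Equil      0.5695     2.031
  solve Keq expr → x = 0.6425; check Q = 14.72
Then remove 0.5176 M of B.
Step 2:
                  D         B
  Initial    0.5695     1.514
  Change    -0.1208    0.3624
  Equil      0.4487     1.876
  solve Keq expr → x = 0.1208; check Q = 14.72
Then add 0.04832 M of D.
Step 3:
                  D         B
  Initial    0.4971     1.876
  Change   -0.01508   0.04523
  Equil       0.482     1.922
  solve Keq expr → x = 0.01508; check Q = 14.72

x = 0.01508 M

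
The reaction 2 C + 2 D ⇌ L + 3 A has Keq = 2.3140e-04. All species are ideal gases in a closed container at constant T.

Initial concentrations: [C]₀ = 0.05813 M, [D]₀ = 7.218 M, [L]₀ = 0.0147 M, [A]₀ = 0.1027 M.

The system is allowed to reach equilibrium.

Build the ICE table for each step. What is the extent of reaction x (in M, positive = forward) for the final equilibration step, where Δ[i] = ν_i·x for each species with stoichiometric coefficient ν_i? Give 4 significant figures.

Q₀ = 9.0447e-05 vs Keq = 2.3140e-04 ⇒ Q<K, forward
Step 1:
                  C         D         L         A
  init      0.05813     7.218    0.0147    0.1027
  Δ       -0.008649 -0.008649  0.004325   0.01297
  eq        0.04948     7.209   0.01902    0.1157
  solve Keq expr → x = 0.004325; check Q = 2.3140e-04

x = 0.004325 M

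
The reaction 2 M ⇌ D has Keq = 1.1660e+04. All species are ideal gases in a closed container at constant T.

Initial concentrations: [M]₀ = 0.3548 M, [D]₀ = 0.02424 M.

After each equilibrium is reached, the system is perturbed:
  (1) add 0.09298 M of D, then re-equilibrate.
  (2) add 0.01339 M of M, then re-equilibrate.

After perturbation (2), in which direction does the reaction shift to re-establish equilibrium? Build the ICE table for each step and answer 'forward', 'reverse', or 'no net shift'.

Direction: forward

Q₀ = 0.1926 vs Keq = 1.1660e+04 ⇒ Q<K, forward
Step 1:
                   M          D
  I           0.3548    0.02424
  C          -0.3507     0.1753
  E         0.004137     0.1996
  solve Keq expr → x = 0.1753; check Q = 1.1660e+04
Then add 0.09298 M of D.
Step 2:
                   M          D
  I         0.004137     0.2926
  C       8.6815e-04 -4.3408e-04
  E         0.005005     0.2921
  solve Keq expr → x = -4.3408e-04; check Q = 1.1660e+04
Then add 0.01339 M of M.
Step 3:
                   M          D
  I           0.0184     0.2921
  C         -0.01333   0.006667
  E         0.005062     0.2988
  solve Keq expr → x = 0.006667; check Q = 1.1660e+04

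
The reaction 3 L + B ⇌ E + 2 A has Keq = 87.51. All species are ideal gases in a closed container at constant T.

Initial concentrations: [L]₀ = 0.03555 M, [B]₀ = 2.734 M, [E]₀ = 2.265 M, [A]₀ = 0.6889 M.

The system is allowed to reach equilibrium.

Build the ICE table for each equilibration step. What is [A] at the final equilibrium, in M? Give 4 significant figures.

[A]_eq = 0.612 M

Q₀ = 8751 vs Keq = 87.51 ⇒ Q>K, reverse
Step 1:
                    L           B           E           A
  I           0.03555       2.734       2.265      0.6889
  C            0.1154     0.03846    -0.03846    -0.07691
  E            0.1509       2.772       2.227       0.612
  solve Keq expr → x = -0.03846; check Q = 87.51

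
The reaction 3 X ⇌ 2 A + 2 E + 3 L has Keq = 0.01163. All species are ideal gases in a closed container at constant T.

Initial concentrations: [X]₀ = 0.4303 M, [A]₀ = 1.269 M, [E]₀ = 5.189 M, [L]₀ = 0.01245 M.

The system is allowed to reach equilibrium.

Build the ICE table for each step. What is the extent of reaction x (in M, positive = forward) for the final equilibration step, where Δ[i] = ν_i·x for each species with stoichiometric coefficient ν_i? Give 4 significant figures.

x = 0.004739 M

Q₀ = 0.00105 vs Keq = 0.01163 ⇒ Q<K, forward
Step 1:
                    X           A           E           L
  Initial      0.4303       1.269       5.189     0.01245
  Change     -0.01422    0.009479    0.009479     0.01422
  Equil        0.4161       1.278       5.198     0.02667
  solve Keq expr → x = 0.004739; check Q = 0.01163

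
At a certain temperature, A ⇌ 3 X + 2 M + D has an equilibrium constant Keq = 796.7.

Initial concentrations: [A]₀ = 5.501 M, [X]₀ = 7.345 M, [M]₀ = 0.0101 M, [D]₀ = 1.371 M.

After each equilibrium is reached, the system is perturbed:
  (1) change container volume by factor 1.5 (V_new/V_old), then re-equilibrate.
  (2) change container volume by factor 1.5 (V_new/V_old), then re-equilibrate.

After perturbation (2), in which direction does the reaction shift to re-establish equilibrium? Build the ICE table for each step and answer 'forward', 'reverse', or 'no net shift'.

Direction: forward

Q₀ = 0.01007 vs Keq = 796.7 ⇒ Q<K, forward
Step 1:
                   A          X          M          D
  Initial      5.501      7.345     0.0101      1.371
  Change      -0.722      2.166      1.444      0.722
  Equil        4.779      9.511      1.454      2.093
  solve Keq expr → x = 0.722; check Q = 796.7
Then change container volume by factor 1.5 (V_new/V_old).
Step 2:
                   A          X          M          D
  Initial      3.186      6.341     0.9694      1.395
  Change     -0.3813      1.144     0.7626     0.3813
  Equil        2.805      7.485      1.732      1.777
  solve Keq expr → x = 0.3813; check Q = 796.7
Then change container volume by factor 1.5 (V_new/V_old).
Step 3:
                   A          X          M          D
  Initial       1.87       4.99      1.155      1.184
  Change     -0.3582      1.075     0.7164     0.3582
  Equil        1.512      6.064      1.871      1.543
  solve Keq expr → x = 0.3582; check Q = 796.7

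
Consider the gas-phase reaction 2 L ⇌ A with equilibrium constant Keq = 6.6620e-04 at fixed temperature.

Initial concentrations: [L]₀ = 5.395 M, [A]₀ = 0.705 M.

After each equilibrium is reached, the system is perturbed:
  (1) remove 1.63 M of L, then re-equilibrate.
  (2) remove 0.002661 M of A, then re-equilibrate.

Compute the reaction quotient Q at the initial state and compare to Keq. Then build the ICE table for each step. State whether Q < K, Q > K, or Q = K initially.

Q₀ = 0.02422 vs Keq = 6.6620e-04 ⇒ Q>K, reverse
Step 1:
                    L           A
  I             5.395       0.705
  C             1.349     -0.6747
  E             6.744      0.0303
  solve Keq expr → x = -0.6747; check Q = 6.6620e-04
Then remove 1.63 M of L.
Step 2:
                    L           A
  I             5.114      0.0303
  C           0.02541     -0.0127
  E              5.14      0.0176
  solve Keq expr → x = -0.0127; check Q = 6.6620e-04
Then remove 0.002661 M of A.
Step 3:
                    L           A
  I              5.14     0.01494
  C          -0.00525    0.002625
  E             5.135     0.01756
  solve Keq expr → x = 0.002625; check Q = 6.6620e-04

Q₀ = 0.02422; Q > K (proceeds reverse)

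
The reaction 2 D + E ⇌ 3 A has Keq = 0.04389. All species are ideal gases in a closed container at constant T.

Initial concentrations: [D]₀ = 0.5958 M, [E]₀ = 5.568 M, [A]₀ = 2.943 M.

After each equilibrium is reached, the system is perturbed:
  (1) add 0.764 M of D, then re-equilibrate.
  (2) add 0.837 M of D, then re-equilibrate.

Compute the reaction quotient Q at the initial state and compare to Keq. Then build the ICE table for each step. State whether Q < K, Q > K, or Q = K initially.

Q₀ = 12.9 vs Keq = 0.04389 ⇒ Q>K, reverse
Step 1:
                  D         E         A
  Initial    0.5958     5.568     2.943
  Change        1.3    0.6498     -1.95
  Equil       1.895     6.218    0.9935
  solve Keq expr → x = -0.6498; check Q = 0.04389
Then add 0.764 M of D.
Step 2:
                  D         E         A
  Initial     2.659     6.218    0.9935
  Change    -0.1362  -0.06811    0.2043
  Equil       2.523      6.15     1.198
  solve Keq expr → x = 0.06811; check Q = 0.04389
Then add 0.837 M of D.
Step 3:
                  D         E         A
  Initial      3.36      6.15     1.198
  Change    -0.1379  -0.06894    0.2068
  Equil       3.222     6.081     1.405
  solve Keq expr → x = 0.06894; check Q = 0.04389

Q₀ = 12.9; Q > K (proceeds reverse)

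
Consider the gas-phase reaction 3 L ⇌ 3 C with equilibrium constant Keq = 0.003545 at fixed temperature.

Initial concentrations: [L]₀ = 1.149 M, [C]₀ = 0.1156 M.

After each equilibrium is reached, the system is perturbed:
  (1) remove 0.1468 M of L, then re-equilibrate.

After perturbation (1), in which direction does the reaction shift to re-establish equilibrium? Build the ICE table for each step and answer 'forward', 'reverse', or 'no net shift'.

Q₀ = 0.001018 vs Keq = 0.003545 ⇒ Q<K, forward
Step 1:
                   L          C
  init         1.149     0.1156
  Δ         -0.05171    0.05171
  eq           1.097     0.1673
  solve Keq expr → x = 0.01724; check Q = 0.003545
Then remove 0.1468 M of L.
Step 2:
                   L          C
  init        0.9505     0.1673
  Δ          0.01942   -0.01942
  eq          0.9699     0.1479
  solve Keq expr → x = -0.006474; check Q = 0.003545

Direction: reverse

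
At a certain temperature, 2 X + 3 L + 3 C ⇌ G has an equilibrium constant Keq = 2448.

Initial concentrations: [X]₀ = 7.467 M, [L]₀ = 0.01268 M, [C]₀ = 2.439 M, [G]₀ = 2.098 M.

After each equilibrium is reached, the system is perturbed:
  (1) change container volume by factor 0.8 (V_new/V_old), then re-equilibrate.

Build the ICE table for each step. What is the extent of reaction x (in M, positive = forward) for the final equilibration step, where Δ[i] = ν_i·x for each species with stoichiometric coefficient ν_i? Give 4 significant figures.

x = 0.001721 M

Q₀ = 1272 vs Keq = 2448 ⇒ Q<K, forward
Step 1:
                   X          L          C          G
  Initial      7.467    0.01268      2.439      2.098
  Change   -0.001648  -0.002473  -0.002473 8.2419e-04
  Equil        7.465    0.01021      2.437      2.099
  solve Keq expr → x = 8.2419e-04; check Q = 2448
Then change container volume by factor 0.8 (V_new/V_old).
Step 2:
                   X          L          C          G
  Initial      9.332    0.01276      3.046      2.624
  Change   -0.003442  -0.005162  -0.005162   0.001721
  Equil        9.328   0.007597       3.04      2.625
  solve Keq expr → x = 0.001721; check Q = 2448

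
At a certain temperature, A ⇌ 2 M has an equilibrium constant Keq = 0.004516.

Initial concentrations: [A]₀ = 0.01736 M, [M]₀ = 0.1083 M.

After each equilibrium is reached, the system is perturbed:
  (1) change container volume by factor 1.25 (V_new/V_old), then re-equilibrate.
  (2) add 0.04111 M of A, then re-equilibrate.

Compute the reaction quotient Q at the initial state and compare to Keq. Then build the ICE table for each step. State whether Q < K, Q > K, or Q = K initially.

Q₀ = 0.6756 vs Keq = 0.004516 ⇒ Q>K, reverse
Step 1:
                    A           M
  init        0.01736      0.1083
  Δ           0.04571    -0.09142
  eq          0.06307     0.01688
  solve Keq expr → x = -0.04571; check Q = 0.004516
Then change container volume by factor 1.25 (V_new/V_old).
Step 2:
                    A           M
  init        0.05046      0.0135
  Δ       -7.4118e-04    0.001482
  eq          0.04972     0.01498
  solve Keq expr → x = 7.4118e-04; check Q = 0.004516
Then add 0.04111 M of A.
Step 3:
                    A           M
  init        0.09083     0.01498
  Δ         -0.002494    0.004989
  eq          0.08833     0.01997
  solve Keq expr → x = 0.002494; check Q = 0.004516

Q₀ = 0.6756; Q > K (proceeds reverse)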